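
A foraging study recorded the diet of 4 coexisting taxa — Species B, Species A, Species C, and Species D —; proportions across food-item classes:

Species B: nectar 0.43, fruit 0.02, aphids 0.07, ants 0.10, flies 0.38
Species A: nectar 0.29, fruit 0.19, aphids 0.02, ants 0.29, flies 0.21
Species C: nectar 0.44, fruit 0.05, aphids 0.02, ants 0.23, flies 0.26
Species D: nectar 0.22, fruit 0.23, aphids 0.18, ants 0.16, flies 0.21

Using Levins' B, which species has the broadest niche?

Σp_Bᵢ² = 0.43² + 0.02² + 0.07² + 0.10² + 0.38² = 0.1849 + 0.0004 + 0.0049 + 0.0100 + 0.1444 = 0.3446
B_B = 1 / 0.3446 = 2.9019
Σp_Aᵢ² = 0.29² + 0.19² + 0.02² + 0.29² + 0.21² = 0.0841 + 0.0361 + 0.0004 + 0.0841 + 0.0441 = 0.2488
B_A = 1 / 0.2488 = 4.0193
Σp_Cᵢ² = 0.44² + 0.05² + 0.02² + 0.23² + 0.26² = 0.1936 + 0.0025 + 0.0004 + 0.0529 + 0.0676 = 0.3170
B_C = 1 / 0.3170 = 3.1546
Σp_Dᵢ² = 0.22² + 0.23² + 0.18² + 0.16² + 0.21² = 0.0484 + 0.0529 + 0.0324 + 0.0256 + 0.0441 = 0.2034
B_D = 1 / 0.2034 = 4.9164
Highest B → broadest niche (most generalist): Species D (B = 4.92).

Species D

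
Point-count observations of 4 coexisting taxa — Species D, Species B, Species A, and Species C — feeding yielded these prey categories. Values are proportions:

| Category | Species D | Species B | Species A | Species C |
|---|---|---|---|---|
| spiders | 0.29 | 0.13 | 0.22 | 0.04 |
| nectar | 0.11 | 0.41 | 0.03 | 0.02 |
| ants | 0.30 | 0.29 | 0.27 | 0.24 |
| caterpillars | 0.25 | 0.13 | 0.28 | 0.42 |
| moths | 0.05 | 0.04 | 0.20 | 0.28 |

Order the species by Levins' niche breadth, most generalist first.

Species A > Species D > Species B > Species C

Σp_Dᵢ² = 0.29² + 0.11² + 0.30² + 0.25² + 0.05² = 0.0841 + 0.0121 + 0.0900 + 0.0625 + 0.0025 = 0.2512
B_D = 1 / 0.2512 = 3.9809
Σp_Bᵢ² = 0.13² + 0.41² + 0.29² + 0.13² + 0.04² = 0.0169 + 0.1681 + 0.0841 + 0.0169 + 0.0016 = 0.2876
B_B = 1 / 0.2876 = 3.4771
Σp_Aᵢ² = 0.22² + 0.03² + 0.27² + 0.28² + 0.20² = 0.0484 + 0.0009 + 0.0729 + 0.0784 + 0.0400 = 0.2406
B_A = 1 / 0.2406 = 4.1563
Σp_Cᵢ² = 0.04² + 0.02² + 0.24² + 0.42² + 0.28² = 0.0016 + 0.0004 + 0.0576 + 0.1764 + 0.0784 = 0.3144
B_C = 1 / 0.3144 = 3.1807
Ranking by B (broadest → narrowest): Species A (4.16) > Species D (3.98) > Species B (3.48) > Species C (3.18)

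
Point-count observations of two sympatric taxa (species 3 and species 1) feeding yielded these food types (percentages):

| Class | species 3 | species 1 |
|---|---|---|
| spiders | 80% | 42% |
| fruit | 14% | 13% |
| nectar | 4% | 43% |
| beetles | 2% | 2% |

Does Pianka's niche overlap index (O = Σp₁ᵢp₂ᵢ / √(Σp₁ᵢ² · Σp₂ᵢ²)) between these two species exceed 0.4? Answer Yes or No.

Convert percentages to proportions (divide by 100).
Σ p₁ᵢp₂ᵢ = 0.3360 + 0.0182 + 0.0172 + 0.0004 = 0.3718
Σp_1ᵢ² = 0.80² + 0.14² + 0.04² + 0.02² = 0.6400 + 0.0196 + 0.0016 + 0.0004 = 0.6616
Σp_2ᵢ² = 0.42² + 0.13² + 0.43² + 0.02² = 0.1764 + 0.0169 + 0.1849 + 0.0004 = 0.3786
O = 0.3718 / √(0.6616 × 0.3786) = 0.3718 / 0.50048 = 0.7429
O = 0.7429 > 0.4 → Yes.

Yes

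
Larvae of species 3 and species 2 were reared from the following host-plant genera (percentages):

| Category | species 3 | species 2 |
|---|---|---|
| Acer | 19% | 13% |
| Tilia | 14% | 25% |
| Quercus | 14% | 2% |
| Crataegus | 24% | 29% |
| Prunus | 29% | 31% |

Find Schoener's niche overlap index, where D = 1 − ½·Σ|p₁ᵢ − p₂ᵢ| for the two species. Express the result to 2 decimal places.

0.82

Convert percentages to proportions (divide by 100).
Σ|p₁ᵢ − p₂ᵢ| = 0.06 + 0.11 + 0.12 + 0.05 + 0.02 = 0.36
D = 1 − ½ × 0.36 = 1 − 0.180 = 0.8200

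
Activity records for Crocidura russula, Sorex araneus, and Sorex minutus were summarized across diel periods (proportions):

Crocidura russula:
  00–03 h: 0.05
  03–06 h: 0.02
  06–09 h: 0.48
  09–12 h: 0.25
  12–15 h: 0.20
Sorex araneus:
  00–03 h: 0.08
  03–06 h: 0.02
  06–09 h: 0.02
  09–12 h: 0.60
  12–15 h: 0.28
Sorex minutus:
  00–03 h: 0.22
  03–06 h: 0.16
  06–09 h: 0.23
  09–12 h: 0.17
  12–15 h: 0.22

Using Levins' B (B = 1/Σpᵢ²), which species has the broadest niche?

Sorex minutus

Σp_russᵢ² = 0.05² + 0.02² + 0.48² + 0.25² + 0.20² = 0.0025 + 0.0004 + 0.2304 + 0.0625 + 0.0400 = 0.3358
B_russ = 1 / 0.3358 = 2.9780
Σp_aranᵢ² = 0.08² + 0.02² + 0.02² + 0.60² + 0.28² = 0.0064 + 0.0004 + 0.0004 + 0.3600 + 0.0784 = 0.4456
B_aran = 1 / 0.4456 = 2.2442
Σp_minuᵢ² = 0.22² + 0.16² + 0.23² + 0.17² + 0.22² = 0.0484 + 0.0256 + 0.0529 + 0.0289 + 0.0484 = 0.2042
B_minu = 1 / 0.2042 = 4.8972
Highest B → broadest niche (most generalist): Sorex minutus (B = 4.90).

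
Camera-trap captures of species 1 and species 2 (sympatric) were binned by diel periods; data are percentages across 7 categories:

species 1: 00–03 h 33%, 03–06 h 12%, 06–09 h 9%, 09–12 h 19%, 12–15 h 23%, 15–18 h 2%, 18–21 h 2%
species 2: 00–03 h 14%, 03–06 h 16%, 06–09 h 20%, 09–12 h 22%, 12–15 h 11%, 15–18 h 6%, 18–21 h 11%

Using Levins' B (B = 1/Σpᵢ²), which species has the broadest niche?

species 2

Convert percentages to proportions (divide by 100).
Σp_1ᵢ² = 0.33² + 0.12² + 0.09² + 0.19² + 0.23² + 0.02² + 0.02² = 0.1089 + 0.0144 + 0.0081 + 0.0361 + 0.0529 + 0.0004 + 0.0004 = 0.2212
B_1 = 1 / 0.2212 = 4.5208
Σp_2ᵢ² = 0.14² + 0.16² + 0.20² + 0.22² + 0.11² + 0.06² + 0.11² = 0.0196 + 0.0256 + 0.0400 + 0.0484 + 0.0121 + 0.0036 + 0.0121 = 0.1614
B_2 = 1 / 0.1614 = 6.1958
Highest B → broadest niche (most generalist): species 2 (B = 6.20).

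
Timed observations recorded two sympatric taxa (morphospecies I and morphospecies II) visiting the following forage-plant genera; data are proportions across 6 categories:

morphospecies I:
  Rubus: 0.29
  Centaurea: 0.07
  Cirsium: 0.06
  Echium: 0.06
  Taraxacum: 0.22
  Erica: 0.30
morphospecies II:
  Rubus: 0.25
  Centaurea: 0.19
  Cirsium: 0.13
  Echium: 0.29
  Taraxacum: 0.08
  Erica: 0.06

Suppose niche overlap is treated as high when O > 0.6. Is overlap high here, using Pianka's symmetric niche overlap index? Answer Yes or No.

Yes

Σ p₁ᵢp₂ᵢ = 0.0725 + 0.0133 + 0.0078 + 0.0174 + 0.0176 + 0.0180 = 0.1466
Σp_1ᵢ² = 0.29² + 0.07² + 0.06² + 0.06² + 0.22² + 0.30² = 0.0841 + 0.0049 + 0.0036 + 0.0036 + 0.0484 + 0.0900 = 0.2346
Σp_2ᵢ² = 0.25² + 0.19² + 0.13² + 0.29² + 0.08² + 0.06² = 0.0625 + 0.0361 + 0.0169 + 0.0841 + 0.0064 + 0.0036 = 0.2096
O = 0.1466 / √(0.2346 × 0.2096) = 0.1466 / 0.22175 = 0.6611
O = 0.6611 > 0.6 → Yes.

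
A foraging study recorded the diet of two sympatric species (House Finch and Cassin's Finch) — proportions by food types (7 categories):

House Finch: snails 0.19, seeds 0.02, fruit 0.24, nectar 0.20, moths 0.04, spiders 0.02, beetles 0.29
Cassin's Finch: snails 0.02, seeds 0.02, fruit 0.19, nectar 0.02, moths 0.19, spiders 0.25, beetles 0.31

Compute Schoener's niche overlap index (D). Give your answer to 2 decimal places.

0.60

Σ|p₁ᵢ − p₂ᵢ| = 0.17 + 0.00 + 0.05 + 0.18 + 0.15 + 0.23 + 0.02 = 0.80
D = 1 − ½ × 0.80 = 1 − 0.400 = 0.6000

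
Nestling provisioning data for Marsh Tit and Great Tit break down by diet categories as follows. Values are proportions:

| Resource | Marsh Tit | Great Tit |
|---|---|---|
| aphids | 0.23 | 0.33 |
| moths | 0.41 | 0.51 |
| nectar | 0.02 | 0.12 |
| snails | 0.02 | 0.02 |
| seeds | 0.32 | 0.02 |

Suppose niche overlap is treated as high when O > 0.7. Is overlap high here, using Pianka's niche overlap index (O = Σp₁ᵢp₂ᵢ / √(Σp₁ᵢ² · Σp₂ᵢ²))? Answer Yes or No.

Yes

Σ p₁ᵢp₂ᵢ = 0.0759 + 0.2091 + 0.0024 + 0.0004 + 0.0064 = 0.2942
Σp_1ᵢ² = 0.23² + 0.41² + 0.02² + 0.02² + 0.32² = 0.0529 + 0.1681 + 0.0004 + 0.0004 + 0.1024 = 0.3242
Σp_2ᵢ² = 0.33² + 0.51² + 0.12² + 0.02² + 0.02² = 0.1089 + 0.2601 + 0.0144 + 0.0004 + 0.0004 = 0.3842
O = 0.2942 / √(0.3242 × 0.3842) = 0.2942 / 0.35293 = 0.8336
O = 0.8336 > 0.7 → Yes.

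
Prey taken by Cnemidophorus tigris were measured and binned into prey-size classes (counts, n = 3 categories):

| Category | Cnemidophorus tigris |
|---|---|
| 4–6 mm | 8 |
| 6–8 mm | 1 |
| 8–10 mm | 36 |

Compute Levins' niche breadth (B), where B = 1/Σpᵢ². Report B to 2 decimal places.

Proportions for Cnemidophorus tigris (n=45): 8/45=0.1778, 1/45=0.0222, 36/45=0.8000
Σpᵢ² = 0.1778² + 0.0222² + 0.8000² = 0.031613 + 0.000493 + 0.640000 = 0.672106
B = 1 / 0.672106 = 1.4879

1.49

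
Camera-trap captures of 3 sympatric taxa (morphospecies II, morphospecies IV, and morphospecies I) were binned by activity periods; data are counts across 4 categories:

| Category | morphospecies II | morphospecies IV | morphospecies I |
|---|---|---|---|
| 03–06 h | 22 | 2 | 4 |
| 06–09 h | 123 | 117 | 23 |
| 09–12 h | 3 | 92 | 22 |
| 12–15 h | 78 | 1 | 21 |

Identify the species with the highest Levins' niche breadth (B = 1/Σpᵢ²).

morphospecies I

Proportions for morphospecies II (n=226): 22/226=0.0973, 123/226=0.5442, 3/226=0.0133, 78/226=0.3451
Proportions for morphospecies IV (n=212): 2/212=0.0094, 117/212=0.5519, 92/212=0.4340, 1/212=0.0047
Proportions for morphospecies I (n=70): 4/70=0.0571, 23/70=0.3286, 22/70=0.3143, 21/70=0.3000
Σp_IIᵢ² = 0.0973² + 0.5442² + 0.0133² + 0.3451² = 0.009467 + 0.296154 + 0.000177 + 0.119094 = 0.424892
B_II = 1 / 0.424892 = 2.3535
Σp_IVᵢ² = 0.0094² + 0.5519² + 0.4340² + 0.0047² = 0.000088 + 0.304594 + 0.188356 + 0.000022 = 0.493060
B_IV = 1 / 0.493060 = 2.0282
Σp_Iᵢ² = 0.0571² + 0.3286² + 0.3143² + 0.3000² = 0.003260 + 0.107978 + 0.098784 + 0.090000 = 0.300022
B_I = 1 / 0.300022 = 3.3331
Highest B → broadest niche (most generalist): morphospecies I (B = 3.33).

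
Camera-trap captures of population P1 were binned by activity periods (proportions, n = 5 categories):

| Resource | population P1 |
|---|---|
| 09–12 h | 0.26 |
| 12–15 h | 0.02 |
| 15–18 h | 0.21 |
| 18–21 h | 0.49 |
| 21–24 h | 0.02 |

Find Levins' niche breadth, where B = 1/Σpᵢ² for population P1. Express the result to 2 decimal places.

2.84

Σpᵢ² = 0.26² + 0.02² + 0.21² + 0.49² + 0.02² = 0.0676 + 0.0004 + 0.0441 + 0.2401 + 0.0004 = 0.3526
B = 1 / 0.3526 = 2.8361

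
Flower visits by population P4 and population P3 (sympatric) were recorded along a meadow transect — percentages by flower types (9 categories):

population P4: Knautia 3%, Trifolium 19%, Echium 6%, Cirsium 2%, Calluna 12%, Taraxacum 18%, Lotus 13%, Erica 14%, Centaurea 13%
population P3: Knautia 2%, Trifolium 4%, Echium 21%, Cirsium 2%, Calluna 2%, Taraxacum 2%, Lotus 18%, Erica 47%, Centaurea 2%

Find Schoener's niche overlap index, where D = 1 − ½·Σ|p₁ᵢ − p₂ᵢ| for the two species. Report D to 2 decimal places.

0.47

Convert percentages to proportions (divide by 100).
Σ|p₁ᵢ − p₂ᵢ| = 0.01 + 0.15 + 0.15 + 0.00 + 0.10 + 0.16 + 0.05 + 0.33 + 0.11 = 1.06
D = 1 − ½ × 1.06 = 1 − 0.530 = 0.4700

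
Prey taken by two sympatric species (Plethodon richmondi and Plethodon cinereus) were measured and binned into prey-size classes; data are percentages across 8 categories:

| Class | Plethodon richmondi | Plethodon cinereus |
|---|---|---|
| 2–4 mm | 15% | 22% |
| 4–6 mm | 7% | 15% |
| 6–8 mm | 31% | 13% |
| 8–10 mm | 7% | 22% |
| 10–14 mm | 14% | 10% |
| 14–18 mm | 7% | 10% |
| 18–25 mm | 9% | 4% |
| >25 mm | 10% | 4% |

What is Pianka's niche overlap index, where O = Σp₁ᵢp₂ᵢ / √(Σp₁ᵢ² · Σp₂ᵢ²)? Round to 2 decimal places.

Convert percentages to proportions (divide by 100).
Σ p₁ᵢp₂ᵢ = 0.0330 + 0.0105 + 0.0403 + 0.0154 + 0.0140 + 0.0070 + 0.0036 + 0.0040 = 0.1278
Σp_1ᵢ² = 0.15² + 0.07² + 0.31² + 0.07² + 0.14² + 0.07² + 0.09² + 0.10² = 0.0225 + 0.0049 + 0.0961 + 0.0049 + 0.0196 + 0.0049 + 0.0081 + 0.0100 = 0.1710
Σp_2ᵢ² = 0.22² + 0.15² + 0.13² + 0.22² + 0.10² + 0.10² + 0.04² + 0.04² = 0.0484 + 0.0225 + 0.0169 + 0.0484 + 0.0100 + 0.0100 + 0.0016 + 0.0016 = 0.1594
O = 0.1278 / √(0.1710 × 0.1594) = 0.1278 / 0.16510 = 0.7741

0.77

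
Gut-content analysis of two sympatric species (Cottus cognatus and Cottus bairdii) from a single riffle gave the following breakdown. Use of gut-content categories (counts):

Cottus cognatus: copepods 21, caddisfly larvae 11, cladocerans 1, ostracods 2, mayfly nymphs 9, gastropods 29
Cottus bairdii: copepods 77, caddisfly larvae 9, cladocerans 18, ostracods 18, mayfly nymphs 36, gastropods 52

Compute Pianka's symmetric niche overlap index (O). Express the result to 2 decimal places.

0.90

Proportions for Cottus cognatus (n=73): 21/73=0.2877, 11/73=0.1507, 1/73=0.0137, 2/73=0.0274, 9/73=0.1233, 29/73=0.3973
Proportions for Cottus bairdii (n=210): 77/210=0.3667, 9/210=0.0429, 18/210=0.0857, 18/210=0.0857, 36/210=0.1714, 52/210=0.2476
Σ p₁ᵢp₂ᵢ = 0.105500 + 0.006465 + 0.001174 + 0.002348 + 0.021134 + 0.098371 = 0.234992
Σp_1ᵢ² = 0.2877² + 0.1507² + 0.0137² + 0.0274² + 0.1233² + 0.3973² = 0.082771 + 0.022710 + 0.000188 + 0.000751 + 0.015203 + 0.157847 = 0.279470
Σp_2ᵢ² = 0.3667² + 0.0429² + 0.0857² + 0.0857² + 0.1714² + 0.2476² = 0.134469 + 0.001840 + 0.007344 + 0.007344 + 0.029378 + 0.061306 = 0.241681
O = 0.234992 / √(0.279470 × 0.241681) = 0.234992 / 0.2598896 = 0.9042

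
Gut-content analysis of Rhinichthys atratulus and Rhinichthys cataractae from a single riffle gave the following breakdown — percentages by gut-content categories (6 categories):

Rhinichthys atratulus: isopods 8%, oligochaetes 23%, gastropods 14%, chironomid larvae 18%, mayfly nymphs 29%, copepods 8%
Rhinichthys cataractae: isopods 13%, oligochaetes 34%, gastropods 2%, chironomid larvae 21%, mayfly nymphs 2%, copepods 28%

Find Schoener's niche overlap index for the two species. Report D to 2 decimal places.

0.61

Convert percentages to proportions (divide by 100).
Σ|p₁ᵢ − p₂ᵢ| = 0.05 + 0.11 + 0.12 + 0.03 + 0.27 + 0.20 = 0.78
D = 1 − ½ × 0.78 = 1 − 0.390 = 0.6100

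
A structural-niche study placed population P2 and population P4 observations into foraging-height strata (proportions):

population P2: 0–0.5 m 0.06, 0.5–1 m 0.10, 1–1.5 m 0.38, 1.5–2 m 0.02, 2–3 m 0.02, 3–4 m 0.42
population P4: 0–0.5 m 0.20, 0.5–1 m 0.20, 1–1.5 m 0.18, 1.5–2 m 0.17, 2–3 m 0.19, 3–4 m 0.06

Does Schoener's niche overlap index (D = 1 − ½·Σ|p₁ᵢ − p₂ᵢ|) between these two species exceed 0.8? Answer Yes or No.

Σ|p₁ᵢ − p₂ᵢ| = 0.14 + 0.10 + 0.20 + 0.15 + 0.17 + 0.36 = 1.12
D = 1 − ½ × 1.12 = 1 − 0.560 = 0.4400
D = 0.4400 < 0.8 → No.

No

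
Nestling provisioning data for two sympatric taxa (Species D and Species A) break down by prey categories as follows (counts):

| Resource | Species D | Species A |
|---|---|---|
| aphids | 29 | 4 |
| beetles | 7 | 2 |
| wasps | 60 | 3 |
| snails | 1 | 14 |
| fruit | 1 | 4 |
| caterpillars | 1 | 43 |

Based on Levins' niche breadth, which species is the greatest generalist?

Species A

Proportions for Species D (n=99): 29/99=0.2929, 7/99=0.0707, 60/99=0.6061, 1/99=0.0101, 1/99=0.0101, 1/99=0.0101
Proportions for Species A (n=70): 4/70=0.0571, 2/70=0.0286, 3/70=0.0429, 14/70=0.2000, 4/70=0.0571, 43/70=0.6143
Σp_Dᵢ² = 0.2929² + 0.0707² + 0.6061² + 0.0101² + 0.0101² + 0.0101² = 0.085790 + 0.004998 + 0.367357 + 0.000102 + 0.000102 + 0.000102 = 0.458451
B_D = 1 / 0.458451 = 2.1813
Σp_Aᵢ² = 0.0571² + 0.0286² + 0.0429² + 0.2000² + 0.0571² + 0.6143² = 0.003260 + 0.000818 + 0.001840 + 0.040000 + 0.003260 + 0.377364 = 0.426542
B_A = 1 / 0.426542 = 2.3444
Highest B → broadest niche (most generalist): Species A (B = 2.34).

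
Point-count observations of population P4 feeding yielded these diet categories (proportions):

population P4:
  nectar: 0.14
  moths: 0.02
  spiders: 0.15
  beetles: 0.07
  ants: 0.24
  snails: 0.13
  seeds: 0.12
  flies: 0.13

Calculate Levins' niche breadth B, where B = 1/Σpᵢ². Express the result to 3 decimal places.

Σpᵢ² = 0.14² + 0.02² + 0.15² + 0.07² + 0.24² + 0.13² + 0.12² + 0.13² = 0.0196 + 0.0004 + 0.0225 + 0.0049 + 0.0576 + 0.0169 + 0.0144 + 0.0169 = 0.1532
B = 1 / 0.1532 = 6.52742

6.527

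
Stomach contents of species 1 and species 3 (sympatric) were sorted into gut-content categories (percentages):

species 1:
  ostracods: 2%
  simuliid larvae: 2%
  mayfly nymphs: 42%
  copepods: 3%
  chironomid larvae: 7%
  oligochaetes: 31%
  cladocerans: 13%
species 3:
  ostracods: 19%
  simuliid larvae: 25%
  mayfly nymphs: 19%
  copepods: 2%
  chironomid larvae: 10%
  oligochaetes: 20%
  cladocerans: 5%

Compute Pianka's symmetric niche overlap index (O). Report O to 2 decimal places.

Convert percentages to proportions (divide by 100).
Σ p₁ᵢp₂ᵢ = 0.0038 + 0.0050 + 0.0798 + 0.0006 + 0.0070 + 0.0620 + 0.0065 = 0.1647
Σp_1ᵢ² = 0.02² + 0.02² + 0.42² + 0.03² + 0.07² + 0.31² + 0.13² = 0.0004 + 0.0004 + 0.1764 + 0.0009 + 0.0049 + 0.0961 + 0.0169 = 0.2960
Σp_2ᵢ² = 0.19² + 0.25² + 0.19² + 0.02² + 0.10² + 0.20² + 0.05² = 0.0361 + 0.0625 + 0.0361 + 0.0004 + 0.0100 + 0.0400 + 0.0025 = 0.1876
O = 0.1647 / √(0.2960 × 0.1876) = 0.1647 / 0.23565 = 0.6989

0.70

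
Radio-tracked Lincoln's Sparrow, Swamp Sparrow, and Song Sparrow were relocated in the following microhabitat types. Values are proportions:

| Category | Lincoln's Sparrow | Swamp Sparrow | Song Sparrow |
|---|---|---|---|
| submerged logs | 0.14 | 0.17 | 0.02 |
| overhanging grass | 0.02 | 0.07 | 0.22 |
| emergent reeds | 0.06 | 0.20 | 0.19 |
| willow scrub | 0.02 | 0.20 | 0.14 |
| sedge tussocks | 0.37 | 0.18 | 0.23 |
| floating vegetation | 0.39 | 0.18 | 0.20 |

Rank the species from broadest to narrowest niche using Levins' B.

Σp_Lincᵢ² = 0.14² + 0.02² + 0.06² + 0.02² + 0.37² + 0.39² = 0.0196 + 0.0004 + 0.0036 + 0.0004 + 0.1369 + 0.1521 = 0.3130
B_Linc = 1 / 0.3130 = 3.1949
Σp_Swamᵢ² = 0.17² + 0.07² + 0.20² + 0.20² + 0.18² + 0.18² = 0.0289 + 0.0049 + 0.0400 + 0.0400 + 0.0324 + 0.0324 = 0.1786
B_Swam = 1 / 0.1786 = 5.5991
Σp_Songᵢ² = 0.02² + 0.22² + 0.19² + 0.14² + 0.23² + 0.20² = 0.0004 + 0.0484 + 0.0361 + 0.0196 + 0.0529 + 0.0400 = 0.1974
B_Song = 1 / 0.1974 = 5.0659
Ranking by B (broadest → narrowest): Swamp Sparrow (5.60) > Song Sparrow (5.07) > Lincoln's Sparrow (3.19)

Swamp Sparrow > Song Sparrow > Lincoln's Sparrow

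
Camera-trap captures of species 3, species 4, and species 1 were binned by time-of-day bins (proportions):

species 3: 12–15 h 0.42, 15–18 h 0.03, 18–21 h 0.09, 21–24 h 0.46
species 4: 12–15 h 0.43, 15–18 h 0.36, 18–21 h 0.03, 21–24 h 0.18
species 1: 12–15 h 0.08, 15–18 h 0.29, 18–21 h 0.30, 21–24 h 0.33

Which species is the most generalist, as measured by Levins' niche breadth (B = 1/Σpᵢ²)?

Σp_3ᵢ² = 0.42² + 0.03² + 0.09² + 0.46² = 0.1764 + 0.0009 + 0.0081 + 0.2116 = 0.3970
B_3 = 1 / 0.3970 = 2.5189
Σp_4ᵢ² = 0.43² + 0.36² + 0.03² + 0.18² = 0.1849 + 0.1296 + 0.0009 + 0.0324 = 0.3478
B_4 = 1 / 0.3478 = 2.8752
Σp_1ᵢ² = 0.08² + 0.29² + 0.30² + 0.33² = 0.0064 + 0.0841 + 0.0900 + 0.1089 = 0.2894
B_1 = 1 / 0.2894 = 3.4554
Highest B → broadest niche (most generalist): species 1 (B = 3.46).

species 1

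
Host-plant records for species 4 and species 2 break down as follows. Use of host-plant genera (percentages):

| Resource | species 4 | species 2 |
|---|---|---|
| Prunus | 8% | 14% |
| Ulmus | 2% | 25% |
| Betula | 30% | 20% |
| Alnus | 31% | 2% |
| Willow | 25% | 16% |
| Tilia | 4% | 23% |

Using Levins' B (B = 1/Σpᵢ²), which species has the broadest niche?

Convert percentages to proportions (divide by 100).
Σp_4ᵢ² = 0.08² + 0.02² + 0.30² + 0.31² + 0.25² + 0.04² = 0.0064 + 0.0004 + 0.0900 + 0.0961 + 0.0625 + 0.0016 = 0.2570
B_4 = 1 / 0.2570 = 3.8911
Σp_2ᵢ² = 0.14² + 0.25² + 0.20² + 0.02² + 0.16² + 0.23² = 0.0196 + 0.0625 + 0.0400 + 0.0004 + 0.0256 + 0.0529 = 0.2010
B_2 = 1 / 0.2010 = 4.9751
Highest B → broadest niche (most generalist): species 2 (B = 4.98).

species 2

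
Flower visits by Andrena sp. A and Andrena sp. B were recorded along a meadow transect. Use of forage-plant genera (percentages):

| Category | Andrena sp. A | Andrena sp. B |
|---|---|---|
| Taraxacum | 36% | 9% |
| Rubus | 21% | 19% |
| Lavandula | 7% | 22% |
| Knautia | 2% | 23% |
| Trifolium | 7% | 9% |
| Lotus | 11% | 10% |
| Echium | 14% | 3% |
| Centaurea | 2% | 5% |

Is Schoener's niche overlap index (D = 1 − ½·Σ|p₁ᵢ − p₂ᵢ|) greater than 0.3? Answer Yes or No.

Convert percentages to proportions (divide by 100).
Σ|p₁ᵢ − p₂ᵢ| = 0.27 + 0.02 + 0.15 + 0.21 + 0.02 + 0.01 + 0.11 + 0.03 = 0.82
D = 1 − ½ × 0.82 = 1 − 0.410 = 0.5900
D = 0.5900 > 0.3 → Yes.

Yes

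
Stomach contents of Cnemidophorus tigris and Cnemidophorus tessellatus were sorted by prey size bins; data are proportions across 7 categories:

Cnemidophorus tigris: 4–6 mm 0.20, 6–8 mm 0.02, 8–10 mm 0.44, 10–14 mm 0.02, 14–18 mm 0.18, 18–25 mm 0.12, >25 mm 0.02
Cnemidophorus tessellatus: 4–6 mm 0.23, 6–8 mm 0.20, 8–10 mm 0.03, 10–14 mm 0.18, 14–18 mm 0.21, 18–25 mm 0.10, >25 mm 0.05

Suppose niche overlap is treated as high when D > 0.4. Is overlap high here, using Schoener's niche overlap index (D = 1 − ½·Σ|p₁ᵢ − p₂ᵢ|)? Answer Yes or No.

Yes

Σ|p₁ᵢ − p₂ᵢ| = 0.03 + 0.18 + 0.41 + 0.16 + 0.03 + 0.02 + 0.03 = 0.86
D = 1 − ½ × 0.86 = 1 − 0.430 = 0.5700
D = 0.5700 > 0.4 → Yes.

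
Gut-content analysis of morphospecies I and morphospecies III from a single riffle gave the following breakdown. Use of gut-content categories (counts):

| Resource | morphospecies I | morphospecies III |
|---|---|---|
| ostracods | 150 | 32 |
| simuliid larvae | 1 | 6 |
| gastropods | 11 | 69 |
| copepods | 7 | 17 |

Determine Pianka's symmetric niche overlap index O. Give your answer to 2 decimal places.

Proportions for morphospecies I (n=169): 150/169=0.8876, 1/169=0.0059, 11/169=0.0651, 7/169=0.0414
Proportions for morphospecies III (n=124): 32/124=0.2581, 6/124=0.0484, 69/124=0.5565, 17/124=0.1371
Σ p₁ᵢp₂ᵢ = 0.229090 + 0.000286 + 0.036228 + 0.005676 = 0.271280
Σp_1ᵢ² = 0.8876² + 0.0059² + 0.0651² + 0.0414² = 0.787834 + 0.000035 + 0.004238 + 0.001714 = 0.793821
Σp_2ᵢ² = 0.2581² + 0.0484² + 0.5565² + 0.1371² = 0.066616 + 0.002343 + 0.309692 + 0.018796 = 0.397447
O = 0.271280 / √(0.793821 × 0.397447) = 0.271280 / 0.5616954 = 0.4830

0.48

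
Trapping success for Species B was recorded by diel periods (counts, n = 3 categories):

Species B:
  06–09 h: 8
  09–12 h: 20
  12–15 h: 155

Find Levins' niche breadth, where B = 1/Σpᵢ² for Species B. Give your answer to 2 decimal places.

Proportions for Species B (n=183): 8/183=0.0437, 20/183=0.1093, 155/183=0.8470
Σpᵢ² = 0.0437² + 0.1093² + 0.8470² = 0.001910 + 0.011946 + 0.717409 = 0.731265
B = 1 / 0.731265 = 1.3675

1.37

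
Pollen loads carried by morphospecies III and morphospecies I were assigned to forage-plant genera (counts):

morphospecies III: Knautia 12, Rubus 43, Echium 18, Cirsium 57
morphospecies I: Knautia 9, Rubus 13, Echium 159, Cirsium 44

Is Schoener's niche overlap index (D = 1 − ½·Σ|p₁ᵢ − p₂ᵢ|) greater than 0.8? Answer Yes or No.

No

Proportions for morphospecies III (n=130): 12/130=0.0923, 43/130=0.3308, 18/130=0.1385, 57/130=0.4385
Proportions for morphospecies I (n=225): 9/225=0.0400, 13/225=0.0578, 159/225=0.7067, 44/225=0.1956
Σ|p₁ᵢ − p₂ᵢ| = 0.0523 + 0.2730 + 0.5682 + 0.2429 = 1.1364
D = 1 − ½ × 1.1364 = 1 − 0.56820 = 0.43180
D = 0.43180 < 0.8 → No.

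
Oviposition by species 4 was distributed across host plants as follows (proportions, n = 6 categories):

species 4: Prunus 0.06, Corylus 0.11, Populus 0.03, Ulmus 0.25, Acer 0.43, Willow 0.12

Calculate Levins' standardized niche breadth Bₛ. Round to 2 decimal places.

0.52

Σpᵢ² = 0.06² + 0.11² + 0.03² + 0.25² + 0.43² + 0.12² = 0.0036 + 0.0121 + 0.0009 + 0.0625 + 0.1849 + 0.0144 = 0.2784
B = 1 / 0.2784 = 3.5920
Bₛ = (B − 1)/(n − 1) = (3.5920 − 1)/(6 − 1) = 2.5920/5 = 0.5184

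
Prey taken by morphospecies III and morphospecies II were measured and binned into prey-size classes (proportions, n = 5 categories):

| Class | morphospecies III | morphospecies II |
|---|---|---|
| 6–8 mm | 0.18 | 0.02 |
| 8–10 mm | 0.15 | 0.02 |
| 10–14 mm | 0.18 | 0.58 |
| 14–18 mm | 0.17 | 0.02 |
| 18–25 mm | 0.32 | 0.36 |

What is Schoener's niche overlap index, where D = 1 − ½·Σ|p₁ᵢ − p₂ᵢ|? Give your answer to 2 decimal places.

0.56

Σ|p₁ᵢ − p₂ᵢ| = 0.16 + 0.13 + 0.40 + 0.15 + 0.04 = 0.88
D = 1 − ½ × 0.88 = 1 − 0.440 = 0.5600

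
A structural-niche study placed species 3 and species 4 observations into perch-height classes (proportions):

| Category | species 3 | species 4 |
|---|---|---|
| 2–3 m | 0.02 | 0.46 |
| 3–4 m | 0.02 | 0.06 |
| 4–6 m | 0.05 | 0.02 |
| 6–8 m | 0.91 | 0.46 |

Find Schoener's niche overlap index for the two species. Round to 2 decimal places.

Σ|p₁ᵢ − p₂ᵢ| = 0.44 + 0.04 + 0.03 + 0.45 = 0.96
D = 1 − ½ × 0.96 = 1 − 0.480 = 0.5200

0.52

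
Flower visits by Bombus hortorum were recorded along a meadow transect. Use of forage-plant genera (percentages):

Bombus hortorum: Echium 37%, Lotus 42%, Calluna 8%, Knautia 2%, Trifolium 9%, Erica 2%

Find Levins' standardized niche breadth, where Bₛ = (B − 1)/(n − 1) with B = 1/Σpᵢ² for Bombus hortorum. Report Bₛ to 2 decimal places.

Convert percentages to proportions (divide by 100).
Σpᵢ² = 0.37² + 0.42² + 0.08² + 0.02² + 0.09² + 0.02² = 0.1369 + 0.1764 + 0.0064 + 0.0004 + 0.0081 + 0.0004 = 0.3286
B = 1 / 0.3286 = 3.0432
Bₛ = (B − 1)/(n − 1) = (3.0432 − 1)/(6 − 1) = 2.0432/5 = 0.4086

0.41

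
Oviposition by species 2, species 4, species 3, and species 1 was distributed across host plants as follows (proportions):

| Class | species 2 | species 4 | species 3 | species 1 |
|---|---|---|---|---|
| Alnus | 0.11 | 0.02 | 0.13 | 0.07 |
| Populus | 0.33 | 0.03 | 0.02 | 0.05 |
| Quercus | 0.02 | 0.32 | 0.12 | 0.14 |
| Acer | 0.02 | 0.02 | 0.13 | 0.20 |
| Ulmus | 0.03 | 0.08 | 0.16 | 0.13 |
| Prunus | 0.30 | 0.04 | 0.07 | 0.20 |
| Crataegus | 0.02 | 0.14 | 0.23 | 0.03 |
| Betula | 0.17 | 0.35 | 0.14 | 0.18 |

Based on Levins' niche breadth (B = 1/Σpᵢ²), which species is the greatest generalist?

species 3

Σp_2ᵢ² = 0.11² + 0.33² + 0.02² + 0.02² + 0.03² + 0.30² + 0.02² + 0.17² = 0.0121 + 0.1089 + 0.0004 + 0.0004 + 0.0009 + 0.0900 + 0.0004 + 0.0289 = 0.2420
B_2 = 1 / 0.2420 = 4.1322
Σp_4ᵢ² = 0.02² + 0.03² + 0.32² + 0.02² + 0.08² + 0.04² + 0.14² + 0.35² = 0.0004 + 0.0009 + 0.1024 + 0.0004 + 0.0064 + 0.0016 + 0.0196 + 0.1225 = 0.2542
B_4 = 1 / 0.2542 = 3.9339
Σp_3ᵢ² = 0.13² + 0.02² + 0.12² + 0.13² + 0.16² + 0.07² + 0.23² + 0.14² = 0.0169 + 0.0004 + 0.0144 + 0.0169 + 0.0256 + 0.0049 + 0.0529 + 0.0196 = 0.1516
B_3 = 1 / 0.1516 = 6.5963
Σp_1ᵢ² = 0.07² + 0.05² + 0.14² + 0.20² + 0.13² + 0.20² + 0.03² + 0.18² = 0.0049 + 0.0025 + 0.0196 + 0.0400 + 0.0169 + 0.0400 + 0.0009 + 0.0324 = 0.1572
B_1 = 1 / 0.1572 = 6.3613
Highest B → broadest niche (most generalist): species 3 (B = 6.60).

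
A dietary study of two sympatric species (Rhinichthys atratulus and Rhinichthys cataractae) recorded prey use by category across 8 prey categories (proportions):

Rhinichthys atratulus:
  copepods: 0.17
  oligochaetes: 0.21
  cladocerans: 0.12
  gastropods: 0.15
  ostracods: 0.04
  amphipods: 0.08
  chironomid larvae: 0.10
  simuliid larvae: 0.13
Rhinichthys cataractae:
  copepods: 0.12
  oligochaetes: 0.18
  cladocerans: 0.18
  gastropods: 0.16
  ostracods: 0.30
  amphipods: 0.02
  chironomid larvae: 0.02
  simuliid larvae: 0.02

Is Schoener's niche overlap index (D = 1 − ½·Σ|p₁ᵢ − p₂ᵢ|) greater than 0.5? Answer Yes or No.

Yes

Σ|p₁ᵢ − p₂ᵢ| = 0.05 + 0.03 + 0.06 + 0.01 + 0.26 + 0.06 + 0.08 + 0.11 = 0.66
D = 1 − ½ × 0.66 = 1 − 0.330 = 0.6700
D = 0.6700 > 0.5 → Yes.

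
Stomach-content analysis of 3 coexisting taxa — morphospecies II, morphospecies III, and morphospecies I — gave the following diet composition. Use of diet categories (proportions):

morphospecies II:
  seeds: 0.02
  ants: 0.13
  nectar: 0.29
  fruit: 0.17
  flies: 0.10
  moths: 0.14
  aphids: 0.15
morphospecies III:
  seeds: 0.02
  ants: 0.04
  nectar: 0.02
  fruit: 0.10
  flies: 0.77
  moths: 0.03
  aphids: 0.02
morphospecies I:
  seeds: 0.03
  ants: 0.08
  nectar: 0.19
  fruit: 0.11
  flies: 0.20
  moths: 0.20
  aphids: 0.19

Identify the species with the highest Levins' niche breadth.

Σp_IIᵢ² = 0.02² + 0.13² + 0.29² + 0.17² + 0.10² + 0.14² + 0.15² = 0.0004 + 0.0169 + 0.0841 + 0.0289 + 0.0100 + 0.0196 + 0.0225 = 0.1824
B_II = 1 / 0.1824 = 5.4825
Σp_IIIᵢ² = 0.02² + 0.04² + 0.02² + 0.10² + 0.77² + 0.03² + 0.02² = 0.0004 + 0.0016 + 0.0004 + 0.0100 + 0.5929 + 0.0009 + 0.0004 = 0.6066
B_III = 1 / 0.6066 = 1.6485
Σp_Iᵢ² = 0.03² + 0.08² + 0.19² + 0.11² + 0.20² + 0.20² + 0.19² = 0.0009 + 0.0064 + 0.0361 + 0.0121 + 0.0400 + 0.0400 + 0.0361 = 0.1716
B_I = 1 / 0.1716 = 5.8275
Highest B → broadest niche (most generalist): morphospecies I (B = 5.83).

morphospecies I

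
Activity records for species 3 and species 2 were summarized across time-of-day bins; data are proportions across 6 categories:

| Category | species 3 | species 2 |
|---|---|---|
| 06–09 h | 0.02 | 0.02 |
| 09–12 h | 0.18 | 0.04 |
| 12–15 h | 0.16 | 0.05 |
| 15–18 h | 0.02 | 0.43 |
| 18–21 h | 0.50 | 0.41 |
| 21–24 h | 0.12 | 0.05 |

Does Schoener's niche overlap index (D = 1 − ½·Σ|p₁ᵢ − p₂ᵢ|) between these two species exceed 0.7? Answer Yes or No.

No

Σ|p₁ᵢ − p₂ᵢ| = 0.00 + 0.14 + 0.11 + 0.41 + 0.09 + 0.07 = 0.82
D = 1 − ½ × 0.82 = 1 − 0.410 = 0.5900
D = 0.5900 < 0.7 → No.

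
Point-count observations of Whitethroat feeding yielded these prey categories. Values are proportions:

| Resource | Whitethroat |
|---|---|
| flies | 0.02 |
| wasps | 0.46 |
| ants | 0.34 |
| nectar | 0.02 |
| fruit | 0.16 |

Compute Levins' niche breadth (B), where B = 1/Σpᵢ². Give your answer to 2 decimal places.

2.83

Σpᵢ² = 0.02² + 0.46² + 0.34² + 0.02² + 0.16² = 0.0004 + 0.2116 + 0.1156 + 0.0004 + 0.0256 = 0.3536
B = 1 / 0.3536 = 2.8281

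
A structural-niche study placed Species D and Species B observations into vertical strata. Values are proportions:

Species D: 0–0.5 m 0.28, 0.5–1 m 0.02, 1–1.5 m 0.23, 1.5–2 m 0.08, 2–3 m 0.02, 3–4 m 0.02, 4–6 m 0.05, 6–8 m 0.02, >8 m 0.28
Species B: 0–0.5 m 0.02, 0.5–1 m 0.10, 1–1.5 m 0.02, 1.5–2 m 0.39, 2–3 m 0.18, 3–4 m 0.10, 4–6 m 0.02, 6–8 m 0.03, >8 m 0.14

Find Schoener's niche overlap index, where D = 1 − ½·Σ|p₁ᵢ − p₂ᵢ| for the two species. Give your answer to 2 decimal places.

Σ|p₁ᵢ − p₂ᵢ| = 0.26 + 0.08 + 0.21 + 0.31 + 0.16 + 0.08 + 0.03 + 0.01 + 0.14 = 1.28
D = 1 − ½ × 1.28 = 1 − 0.640 = 0.3600

0.36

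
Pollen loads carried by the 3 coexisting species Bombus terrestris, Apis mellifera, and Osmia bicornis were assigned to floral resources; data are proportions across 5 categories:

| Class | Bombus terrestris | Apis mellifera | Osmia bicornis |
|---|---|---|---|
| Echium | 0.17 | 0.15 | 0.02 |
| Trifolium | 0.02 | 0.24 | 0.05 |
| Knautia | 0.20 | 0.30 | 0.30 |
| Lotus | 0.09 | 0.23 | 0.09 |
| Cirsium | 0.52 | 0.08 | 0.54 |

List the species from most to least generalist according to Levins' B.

Σp_terrᵢ² = 0.17² + 0.02² + 0.20² + 0.09² + 0.52² = 0.0289 + 0.0004 + 0.0400 + 0.0081 + 0.2704 = 0.3478
B_terr = 1 / 0.3478 = 2.8752
Σp_mellᵢ² = 0.15² + 0.24² + 0.30² + 0.23² + 0.08² = 0.0225 + 0.0576 + 0.0900 + 0.0529 + 0.0064 = 0.2294
B_mell = 1 / 0.2294 = 4.3592
Σp_bicoᵢ² = 0.02² + 0.05² + 0.30² + 0.09² + 0.54² = 0.0004 + 0.0025 + 0.0900 + 0.0081 + 0.2916 = 0.3926
B_bico = 1 / 0.3926 = 2.5471
Ranking by B (broadest → narrowest): Apis mellifera (4.36) > Bombus terrestris (2.88) > Osmia bicornis (2.55)

Apis mellifera > Bombus terrestris > Osmia bicornis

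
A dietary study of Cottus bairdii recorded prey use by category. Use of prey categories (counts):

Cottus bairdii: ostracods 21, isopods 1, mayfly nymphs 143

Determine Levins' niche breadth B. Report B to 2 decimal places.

1.30

Proportions for Cottus bairdii (n=165): 21/165=0.1273, 1/165=0.0061, 143/165=0.8667
Σpᵢ² = 0.1273² + 0.0061² + 0.8667² = 0.016205 + 0.000037 + 0.751169 = 0.767411
B = 1 / 0.767411 = 1.3031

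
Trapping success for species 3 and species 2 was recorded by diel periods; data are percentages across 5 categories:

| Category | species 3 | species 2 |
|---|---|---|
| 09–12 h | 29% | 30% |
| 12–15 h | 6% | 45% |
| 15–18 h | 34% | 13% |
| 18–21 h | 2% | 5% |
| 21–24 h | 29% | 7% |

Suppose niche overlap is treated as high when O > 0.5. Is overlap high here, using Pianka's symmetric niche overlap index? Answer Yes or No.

Yes

Convert percentages to proportions (divide by 100).
Σ p₁ᵢp₂ᵢ = 0.0870 + 0.0270 + 0.0442 + 0.0010 + 0.0203 = 0.1795
Σp_1ᵢ² = 0.29² + 0.06² + 0.34² + 0.02² + 0.29² = 0.0841 + 0.0036 + 0.1156 + 0.0004 + 0.0841 = 0.2878
Σp_2ᵢ² = 0.30² + 0.45² + 0.13² + 0.05² + 0.07² = 0.0900 + 0.2025 + 0.0169 + 0.0025 + 0.0049 = 0.3168
O = 0.1795 / √(0.2878 × 0.3168) = 0.1795 / 0.30195 = 0.5945
O = 0.5945 > 0.5 → Yes.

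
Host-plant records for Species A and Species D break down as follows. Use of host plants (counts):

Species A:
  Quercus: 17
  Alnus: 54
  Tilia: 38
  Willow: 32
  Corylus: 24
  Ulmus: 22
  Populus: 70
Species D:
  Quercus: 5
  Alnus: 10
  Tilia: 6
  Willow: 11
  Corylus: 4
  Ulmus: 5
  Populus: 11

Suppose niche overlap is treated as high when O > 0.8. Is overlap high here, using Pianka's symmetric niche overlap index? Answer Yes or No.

Yes

Proportions for Species A (n=257): 17/257=0.0661, 54/257=0.2101, 38/257=0.1479, 32/257=0.1245, 24/257=0.0934, 22/257=0.0856, 70/257=0.2724
Proportions for Species D (n=52): 5/52=0.0962, 10/52=0.1923, 6/52=0.1154, 11/52=0.2115, 4/52=0.0769, 5/52=0.0962, 11/52=0.2115
Σ p₁ᵢp₂ᵢ = 0.006359 + 0.040402 + 0.017068 + 0.026332 + 0.007182 + 0.008235 + 0.057613 = 0.163191
Σp_1ᵢ² = 0.0661² + 0.2101² + 0.1479² + 0.1245² + 0.0934² + 0.0856² + 0.2724² = 0.004369 + 0.044142 + 0.021874 + 0.015500 + 0.008724 + 0.007327 + 0.074202 = 0.176138
Σp_2ᵢ² = 0.0962² + 0.1923² + 0.1154² + 0.2115² + 0.0769² + 0.0962² + 0.2115² = 0.009254 + 0.036979 + 0.013317 + 0.044732 + 0.005914 + 0.009254 + 0.044732 = 0.164182
O = 0.163191 / √(0.176138 × 0.164182) = 0.163191 / 0.1700550 = 0.9596
O = 0.9596 > 0.8 → Yes.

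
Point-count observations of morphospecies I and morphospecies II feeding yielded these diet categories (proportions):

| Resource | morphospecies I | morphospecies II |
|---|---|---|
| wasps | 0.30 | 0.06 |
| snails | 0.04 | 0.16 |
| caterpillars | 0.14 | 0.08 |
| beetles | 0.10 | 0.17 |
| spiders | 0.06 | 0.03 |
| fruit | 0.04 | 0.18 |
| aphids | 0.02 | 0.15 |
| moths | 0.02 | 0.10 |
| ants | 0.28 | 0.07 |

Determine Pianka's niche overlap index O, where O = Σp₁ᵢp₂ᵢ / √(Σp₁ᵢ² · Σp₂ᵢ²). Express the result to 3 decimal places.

Σ p₁ᵢp₂ᵢ = 0.0180 + 0.0064 + 0.0112 + 0.0170 + 0.0018 + 0.0072 + 0.0030 + 0.0020 + 0.0196 = 0.0862
Σp_1ᵢ² = 0.30² + 0.04² + 0.14² + 0.10² + 0.06² + 0.04² + 0.02² + 0.02² + 0.28² = 0.0900 + 0.0016 + 0.0196 + 0.0100 + 0.0036 + 0.0016 + 0.0004 + 0.0004 + 0.0784 = 0.2056
Σp_2ᵢ² = 0.06² + 0.16² + 0.08² + 0.17² + 0.03² + 0.18² + 0.15² + 0.10² + 0.07² = 0.0036 + 0.0256 + 0.0064 + 0.0289 + 0.0009 + 0.0324 + 0.0225 + 0.0100 + 0.0049 = 0.1352
O = 0.0862 / √(0.2056 × 0.1352) = 0.0862 / 0.166725 = 0.51702

0.517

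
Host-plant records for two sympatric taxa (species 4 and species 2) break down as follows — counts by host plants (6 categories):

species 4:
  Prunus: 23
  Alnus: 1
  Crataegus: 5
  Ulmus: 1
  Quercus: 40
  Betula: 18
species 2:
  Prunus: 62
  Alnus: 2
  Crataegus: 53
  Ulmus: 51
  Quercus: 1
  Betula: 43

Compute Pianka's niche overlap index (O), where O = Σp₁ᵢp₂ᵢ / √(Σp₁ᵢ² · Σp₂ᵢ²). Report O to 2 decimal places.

Proportions for species 4 (n=88): 23/88=0.2614, 1/88=0.0114, 5/88=0.0568, 1/88=0.0114, 40/88=0.4545, 18/88=0.2045
Proportions for species 2 (n=212): 62/212=0.2925, 2/212=0.0094, 53/212=0.2500, 51/212=0.2406, 1/212=0.0047, 43/212=0.2028
Σ p₁ᵢp₂ᵢ = 0.076460 + 0.000107 + 0.014200 + 0.002743 + 0.002136 + 0.041473 = 0.137119
Σp_1ᵢ² = 0.2614² + 0.0114² + 0.0568² + 0.0114² + 0.4545² + 0.2045² = 0.068330 + 0.000130 + 0.003226 + 0.000130 + 0.206570 + 0.041820 = 0.320206
Σp_2ᵢ² = 0.2925² + 0.0094² + 0.2500² + 0.2406² + 0.0047² + 0.2028² = 0.085556 + 0.000088 + 0.062500 + 0.057888 + 0.000022 + 0.041128 = 0.247182
O = 0.137119 / √(0.320206 × 0.247182) = 0.137119 / 0.2813346 = 0.4874

0.49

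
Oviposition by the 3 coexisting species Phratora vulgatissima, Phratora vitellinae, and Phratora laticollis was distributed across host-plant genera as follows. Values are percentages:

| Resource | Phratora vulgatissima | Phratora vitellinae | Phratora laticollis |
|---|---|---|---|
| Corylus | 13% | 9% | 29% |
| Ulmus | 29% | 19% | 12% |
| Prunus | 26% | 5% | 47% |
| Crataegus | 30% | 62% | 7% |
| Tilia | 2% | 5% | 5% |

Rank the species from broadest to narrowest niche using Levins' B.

Convert percentages to proportions (divide by 100).
Σp_vulgᵢ² = 0.13² + 0.29² + 0.26² + 0.30² + 0.02² = 0.0169 + 0.0841 + 0.0676 + 0.0900 + 0.0004 = 0.2590
B_vulg = 1 / 0.2590 = 3.8610
Σp_viteᵢ² = 0.09² + 0.19² + 0.05² + 0.62² + 0.05² = 0.0081 + 0.0361 + 0.0025 + 0.3844 + 0.0025 = 0.4336
B_vite = 1 / 0.4336 = 2.3063
Σp_latiᵢ² = 0.29² + 0.12² + 0.47² + 0.07² + 0.05² = 0.0841 + 0.0144 + 0.2209 + 0.0049 + 0.0025 = 0.3268
B_lati = 1 / 0.3268 = 3.0600
Ranking by B (broadest → narrowest): Phratora vulgatissima (3.86) > Phratora laticollis (3.06) > Phratora vitellinae (2.31)

Phratora vulgatissima > Phratora laticollis > Phratora vitellinae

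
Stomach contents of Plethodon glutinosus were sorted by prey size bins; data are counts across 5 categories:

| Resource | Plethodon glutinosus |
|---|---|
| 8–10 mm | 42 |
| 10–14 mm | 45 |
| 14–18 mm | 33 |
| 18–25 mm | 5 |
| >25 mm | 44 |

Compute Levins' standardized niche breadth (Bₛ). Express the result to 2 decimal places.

0.79

Proportions for Plethodon glutinosus (n=169): 42/169=0.2485, 45/169=0.2663, 33/169=0.1953, 5/169=0.0296, 44/169=0.2604
Σpᵢ² = 0.2485² + 0.2663² + 0.1953² + 0.0296² + 0.2604² = 0.061752 + 0.070916 + 0.038142 + 0.000876 + 0.067808 = 0.239494
B = 1 / 0.239494 = 4.1755
Bₛ = (B − 1)/(n − 1) = (4.1755 − 1)/(5 − 1) = 3.1755/4 = 0.7939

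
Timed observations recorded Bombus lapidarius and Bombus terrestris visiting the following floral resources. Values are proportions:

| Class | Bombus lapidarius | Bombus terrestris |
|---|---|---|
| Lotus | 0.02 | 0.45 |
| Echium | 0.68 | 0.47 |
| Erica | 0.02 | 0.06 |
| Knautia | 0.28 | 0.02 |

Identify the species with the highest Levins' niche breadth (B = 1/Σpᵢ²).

Σp_lapiᵢ² = 0.02² + 0.68² + 0.02² + 0.28² = 0.0004 + 0.4624 + 0.0004 + 0.0784 = 0.5416
B_lapi = 1 / 0.5416 = 1.8464
Σp_terrᵢ² = 0.45² + 0.47² + 0.06² + 0.02² = 0.2025 + 0.2209 + 0.0036 + 0.0004 = 0.4274
B_terr = 1 / 0.4274 = 2.3397
Highest B → broadest niche (most generalist): Bombus terrestris (B = 2.34).

Bombus terrestris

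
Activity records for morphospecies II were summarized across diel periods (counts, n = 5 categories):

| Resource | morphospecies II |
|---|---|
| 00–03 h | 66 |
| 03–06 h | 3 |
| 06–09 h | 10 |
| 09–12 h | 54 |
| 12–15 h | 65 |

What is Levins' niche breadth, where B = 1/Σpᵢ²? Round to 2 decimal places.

Proportions for morphospecies II (n=198): 66/198=0.3333, 3/198=0.0152, 10/198=0.0505, 54/198=0.2727, 65/198=0.3283
Σpᵢ² = 0.3333² + 0.0152² + 0.0505² + 0.2727² + 0.3283² = 0.111089 + 0.000231 + 0.002550 + 0.074365 + 0.107781 = 0.296016
B = 1 / 0.296016 = 3.3782

3.38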